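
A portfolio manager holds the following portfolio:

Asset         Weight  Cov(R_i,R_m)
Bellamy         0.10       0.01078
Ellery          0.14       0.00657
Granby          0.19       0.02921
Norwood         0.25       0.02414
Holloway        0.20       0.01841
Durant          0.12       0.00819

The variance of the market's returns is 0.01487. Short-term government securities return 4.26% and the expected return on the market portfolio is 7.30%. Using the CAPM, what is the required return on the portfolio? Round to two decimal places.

β_Bellamy = 0.01078 / 0.01487 = 0.7249
β_Ellery = 0.00657 / 0.01487 = 0.4418
β_Granby = 0.02921 / 0.01487 = 1.9644
β_Norwood = 0.02414 / 0.01487 = 1.6234
β_Holloway = 0.01841 / 0.01487 = 1.2381
β_Durant = 0.00819 / 0.01487 = 0.5508
β_P = Σ w_i β_i = 0.10×0.7249 + 0.14×0.4418 + 0.19×1.9644 + 0.25×1.6234 + 0.20×1.2381 + 0.12×0.5508 = 1.2271
MRP = 7.30% − 4.26% = 3.04%
E(R_P) = R_f + β_P × MRP = 4.26% + 1.2271 × 3.04% = 7.99%

7.99%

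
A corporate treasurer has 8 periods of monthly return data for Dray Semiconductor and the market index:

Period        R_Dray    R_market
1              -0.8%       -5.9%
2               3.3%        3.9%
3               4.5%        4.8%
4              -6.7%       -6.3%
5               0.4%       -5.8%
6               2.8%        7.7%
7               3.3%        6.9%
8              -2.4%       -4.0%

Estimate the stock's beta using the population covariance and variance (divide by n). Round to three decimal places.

0.492

Mean R_i = (-0.8 + 3.3 + 4.5 − 6.7 + 0.4 + 2.8 + 3.3 − 2.4) / 8 = 0.5500%
Mean R_m = (-5.9 + 3.9 + 4.8 − 6.3 − 5.8 + 7.7 + 6.9 − 4.0) / 8 = 0.1625%
Σ(R_i − R̄_i)(R_m − R̄_m) = 132.2950  ⇒  Cov = 132.2950 / 8 = 16.5369
Σ(R_m − R̄_m)² = 269.0788  ⇒  Var(R_m) = 269.0788 / 8 = 33.6349
β = Cov / Var(R_m) = 16.5369 / 33.6349 = 0.4917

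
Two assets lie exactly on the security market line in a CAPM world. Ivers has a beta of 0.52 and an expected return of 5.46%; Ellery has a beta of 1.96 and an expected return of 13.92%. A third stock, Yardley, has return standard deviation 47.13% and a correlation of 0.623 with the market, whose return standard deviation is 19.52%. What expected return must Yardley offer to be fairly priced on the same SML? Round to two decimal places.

11.24%

MRP = (13.92% − 5.46%) / (1.96 − 0.52) = 5.8750%
R_f = 5.46% − 0.52 × 5.8750% = 2.4050%
β_Yardley = ρ·σ_i/σ_m = 0.623 × 47.13 / 19.52 = 1.5042
E(R_Yardley) = R_f + β × MRP = 2.4050% + 1.5042 × 5.8750% = 11.24%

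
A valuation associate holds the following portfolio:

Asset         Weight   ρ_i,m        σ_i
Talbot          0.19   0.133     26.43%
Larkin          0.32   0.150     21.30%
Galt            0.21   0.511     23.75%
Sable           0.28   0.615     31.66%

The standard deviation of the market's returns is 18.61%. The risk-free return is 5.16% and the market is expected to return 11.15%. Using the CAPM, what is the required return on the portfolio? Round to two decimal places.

β_Talbot = 0.133 × 26.43% / 18.61% = 0.1889
β_Larkin = 0.150 × 21.30% / 18.61% = 0.1717
β_Galt = 0.511 × 23.75% / 18.61% = 0.6521
β_Sable = 0.615 × 31.66% / 18.61% = 1.0463
β_P = Σ w_i β_i = 0.19×0.1889 + 0.32×0.1717 + 0.21×0.6521 + 0.28×1.0463 = 0.5207
MRP = 11.15% − 5.16% = 5.99%
E(R_P) = R_f + β_P × MRP = 5.16% + 0.5207 × 5.99% = 8.28%

8.28%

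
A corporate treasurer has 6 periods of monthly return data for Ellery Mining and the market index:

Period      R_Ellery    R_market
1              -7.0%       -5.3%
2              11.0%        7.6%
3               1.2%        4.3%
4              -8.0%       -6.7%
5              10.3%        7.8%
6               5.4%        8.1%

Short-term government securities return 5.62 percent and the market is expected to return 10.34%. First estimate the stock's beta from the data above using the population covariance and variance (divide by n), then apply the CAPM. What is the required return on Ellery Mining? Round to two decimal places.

11.06%

Mean R_i = (-7.0 + 11.0 + 1.2 − 8.0 + 10.3 + 5.4) / 6 = 2.1500%
Mean R_m = (-5.3 + 7.6 + 4.3 − 6.7 + 7.8 + 8.1) / 6 = 2.6333%
Σ(R_i − R̄_i)(R_m − R̄_m) = 269.5700  ⇒  Cov = 269.5700 / 6 = 44.9283
Σ(R_m − R̄_m)² = 234.0733  ⇒  Var(R_m) = 234.0733 / 6 = 39.0122
β = Cov / Var(R_m) = 44.9283 / 39.0122 = 1.1516
MRP = 10.34% − 5.62% = 4.72%
E(R) = R_f + β × MRP = 5.62% + 1.1516 × 4.72% = 11.06%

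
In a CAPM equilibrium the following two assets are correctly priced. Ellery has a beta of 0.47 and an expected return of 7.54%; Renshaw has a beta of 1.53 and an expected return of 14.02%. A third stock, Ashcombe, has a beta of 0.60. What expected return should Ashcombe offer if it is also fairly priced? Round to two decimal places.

MRP (SML slope) = (14.02% − 7.54%) / (1.53 − 0.47) = 6.48% / 1.06 = 6.1132%
R_f (intercept) = 7.54% − 0.47 × 6.1132% = 4.6668%
E(R_Ashcombe) = R_f + β × MRP = 4.6668% + 0.60 × 6.1132% = 8.33%

8.33%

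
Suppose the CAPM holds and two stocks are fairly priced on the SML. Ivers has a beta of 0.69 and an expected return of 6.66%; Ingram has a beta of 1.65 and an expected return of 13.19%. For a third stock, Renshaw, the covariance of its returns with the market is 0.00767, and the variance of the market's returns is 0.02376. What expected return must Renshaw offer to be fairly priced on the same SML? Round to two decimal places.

MRP = (13.19% − 6.66%) / (1.65 − 0.69) = 6.8021%
R_f = 6.66% − 0.69 × 6.8021% = 1.9666%
β_Renshaw = Cov / Var(R_m) = 0.00767 / 0.02376 = 0.3228
E(R_Renshaw) = R_f + β × MRP = 1.9666% + 0.3228 × 6.8021% = 4.16%

4.16%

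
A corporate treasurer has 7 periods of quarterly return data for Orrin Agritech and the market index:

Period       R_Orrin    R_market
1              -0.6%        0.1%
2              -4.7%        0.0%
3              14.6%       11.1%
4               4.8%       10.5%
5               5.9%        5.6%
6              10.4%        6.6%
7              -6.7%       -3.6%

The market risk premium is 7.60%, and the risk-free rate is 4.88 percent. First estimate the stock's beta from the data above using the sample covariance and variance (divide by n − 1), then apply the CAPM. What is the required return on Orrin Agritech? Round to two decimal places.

Mean R_i = (-0.6 − 4.7 + 14.6 + 4.8 + 5.9 + 10.4 − 6.7) / 7 = 3.3857%
Mean R_m = (0.1 + 0.0 + 11.1 + 10.5 + 5.6 + 6.6 − 3.6) / 7 = 4.3286%
Σ(R_i − R̄_i)(R_m − R̄_m) = 235.6129  ⇒  Cov = 235.6129 / 6 = 39.2688
Σ(R_m − R̄_m)² = 190.1943  ⇒  Var(R_m) = 190.1943 / 6 = 31.6991
β = Cov / Var(R_m) = 39.2688 / 31.6991 = 1.2388
E(R) = R_f + β × MRP = 4.88% + 1.2388 × 7.60% = 14.29%

14.29%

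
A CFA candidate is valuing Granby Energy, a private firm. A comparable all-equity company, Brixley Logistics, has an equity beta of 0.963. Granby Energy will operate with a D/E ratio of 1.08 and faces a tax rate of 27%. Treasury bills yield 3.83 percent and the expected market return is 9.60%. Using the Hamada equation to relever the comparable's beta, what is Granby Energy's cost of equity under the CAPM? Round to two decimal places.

13.77%

β_L = β_U × [1 + (1 − t)(D/E)] = 0.963 × [1 + (1 − 0.27) × 1.08]
    = 0.963 × [1 + 0.73 × 1.08] = 0.963 × 1.7884 = 1.7222
MRP = 9.60% − 3.83% = 5.77%
E(R) = R_f + β_L × MRP = 3.83% + 1.7222 × 5.77% = 13.77%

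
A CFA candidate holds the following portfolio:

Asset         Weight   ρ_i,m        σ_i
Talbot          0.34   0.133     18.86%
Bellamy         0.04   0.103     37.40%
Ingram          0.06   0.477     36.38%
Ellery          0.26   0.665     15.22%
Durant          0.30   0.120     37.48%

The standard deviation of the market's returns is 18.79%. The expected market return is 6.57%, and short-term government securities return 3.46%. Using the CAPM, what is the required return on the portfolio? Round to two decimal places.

4.46%

β_Talbot = 0.133 × 18.86% / 18.79% = 0.1335
β_Bellamy = 0.103 × 37.40% / 18.79% = 0.2050
β_Ingram = 0.477 × 36.38% / 18.79% = 0.9235
β_Ellery = 0.665 × 15.22% / 18.79% = 0.5387
β_Durant = 0.120 × 37.48% / 18.79% = 0.2394
β_P = Σ w_i β_i = 0.34×0.1335 + 0.04×0.2050 + 0.06×0.9235 + 0.26×0.5387 + 0.30×0.2394 = 0.3209
MRP = 6.57% − 3.46% = 3.11%
E(R_P) = R_f + β_P × MRP = 3.46% + 0.3209 × 3.11% = 4.46%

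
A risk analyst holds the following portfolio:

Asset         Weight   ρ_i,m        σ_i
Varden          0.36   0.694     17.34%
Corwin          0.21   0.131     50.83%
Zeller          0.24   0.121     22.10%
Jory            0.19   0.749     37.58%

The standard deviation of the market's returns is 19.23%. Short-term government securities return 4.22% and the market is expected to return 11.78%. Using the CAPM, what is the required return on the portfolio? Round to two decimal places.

8.83%

β_Varden = 0.694 × 17.34% / 19.23% = 0.6258
β_Corwin = 0.131 × 50.83% / 19.23% = 0.3463
β_Zeller = 0.121 × 22.10% / 19.23% = 0.1391
β_Jory = 0.749 × 37.58% / 19.23% = 1.4637
β_P = Σ w_i β_i = 0.36×0.6258 + 0.21×0.3463 + 0.24×0.1391 + 0.19×1.4637 = 0.6095
MRP = 11.78% − 4.22% = 7.56%
E(R_P) = R_f + β_P × MRP = 4.22% + 0.6095 × 7.56% = 8.83%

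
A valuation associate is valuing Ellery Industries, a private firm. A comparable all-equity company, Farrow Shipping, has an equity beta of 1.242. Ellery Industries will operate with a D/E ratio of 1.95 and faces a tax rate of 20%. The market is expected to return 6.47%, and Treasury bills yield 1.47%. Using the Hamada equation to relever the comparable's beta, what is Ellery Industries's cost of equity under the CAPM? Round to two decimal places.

17.37%

β_L = β_U × [1 + (1 − t)(D/E)] = 1.242 × [1 + (1 − 0.20) × 1.95]
    = 1.242 × [1 + 0.80 × 1.95] = 1.242 × 2.5600 = 3.1795
MRP = 6.47% − 1.47% = 5.00%
E(R) = R_f + β_L × MRP = 1.47% + 3.1795 × 5.00% = 17.37%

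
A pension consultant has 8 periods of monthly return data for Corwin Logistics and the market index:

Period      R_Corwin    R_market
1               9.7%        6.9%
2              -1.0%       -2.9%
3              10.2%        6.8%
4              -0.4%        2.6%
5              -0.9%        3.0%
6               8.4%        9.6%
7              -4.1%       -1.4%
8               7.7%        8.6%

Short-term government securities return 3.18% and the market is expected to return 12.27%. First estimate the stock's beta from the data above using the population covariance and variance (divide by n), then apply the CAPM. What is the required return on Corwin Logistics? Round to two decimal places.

13.31%

Mean R_i = (9.7 − 1.0 + 10.2 − 0.4 − 0.9 + 8.4 − 4.1 + 7.7) / 8 = 3.7000%
Mean R_m = (6.9 − 2.9 + 6.8 + 2.6 + 3.0 + 9.6 − 1.4 + 8.6) / 8 = 4.1500%
Σ(R_i − R̄_i)(R_m − R̄_m) = 165.2100  ⇒  Cov = 165.2100 / 8 = 20.6513
Σ(R_m − R̄_m)² = 148.3200  ⇒  Var(R_m) = 148.3200 / 8 = 18.5400
β = Cov / Var(R_m) = 20.6513 / 18.5400 = 1.1139
MRP = 12.27% − 3.18% = 9.09%
E(R) = R_f + β × MRP = 3.18% + 1.1139 × 9.09% = 13.31%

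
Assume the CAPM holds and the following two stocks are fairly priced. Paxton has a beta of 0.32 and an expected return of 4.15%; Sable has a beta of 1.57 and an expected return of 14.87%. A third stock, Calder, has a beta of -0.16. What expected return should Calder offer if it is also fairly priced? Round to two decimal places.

MRP (SML slope) = (14.87% − 4.15%) / (1.57 − 0.32) = 10.72% / 1.25 = 8.5760%
R_f (intercept) = 4.15% − 0.32 × 8.5760% = 1.4057%
E(R_Calder) = R_f + β × MRP = 1.4057% + -0.16 × 8.5760% = 0.03%

0.03%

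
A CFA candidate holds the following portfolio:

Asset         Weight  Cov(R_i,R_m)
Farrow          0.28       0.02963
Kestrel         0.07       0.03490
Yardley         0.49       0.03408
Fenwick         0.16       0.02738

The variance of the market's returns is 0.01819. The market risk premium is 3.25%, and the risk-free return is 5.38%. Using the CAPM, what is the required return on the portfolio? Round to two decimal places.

β_Farrow = 0.02963 / 0.01819 = 1.6289
β_Kestrel = 0.03490 / 0.01819 = 1.9186
β_Yardley = 0.03408 / 0.01819 = 1.8736
β_Fenwick = 0.02738 / 0.01819 = 1.5052
β_P = Σ w_i β_i = 0.28×1.6289 + 0.07×1.9186 + 0.49×1.8736 + 0.16×1.5052 = 1.7493
E(R_P) = R_f + β_P × MRP = 5.38% + 1.7493 × 3.25% = 11.07%

11.07%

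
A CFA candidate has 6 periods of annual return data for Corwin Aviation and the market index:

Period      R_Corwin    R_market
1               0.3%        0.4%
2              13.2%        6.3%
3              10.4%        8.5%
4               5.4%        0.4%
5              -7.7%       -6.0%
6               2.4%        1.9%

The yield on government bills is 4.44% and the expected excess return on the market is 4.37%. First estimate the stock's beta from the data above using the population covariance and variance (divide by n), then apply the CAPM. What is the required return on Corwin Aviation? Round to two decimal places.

10.45%

Mean R_i = (0.3 + 13.2 + 10.4 + 5.4 − 7.7 + 2.4) / 6 = 4.0000%
Mean R_m = (0.4 + 6.3 + 8.5 + 0.4 − 6.0 + 1.9) / 6 = 1.9167%
Σ(R_i − R̄_i)(R_m − R̄_m) = 178.6000  ⇒  Cov = 178.6000 / 6 = 29.7667
Σ(R_m − R̄_m)² = 129.8283  ⇒  Var(R_m) = 129.8283 / 6 = 21.6381
β = Cov / Var(R_m) = 29.7667 / 21.6381 = 1.3757
E(R) = R_f + β × MRP = 4.44% + 1.3757 × 4.37% = 10.45%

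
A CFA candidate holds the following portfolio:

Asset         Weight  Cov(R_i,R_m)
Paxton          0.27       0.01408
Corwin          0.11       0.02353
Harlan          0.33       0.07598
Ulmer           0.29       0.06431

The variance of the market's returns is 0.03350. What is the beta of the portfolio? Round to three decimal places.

1.496

β_Paxton = 0.01408 / 0.03350 = 0.4203
β_Corwin = 0.02353 / 0.03350 = 0.7024
β_Harlan = 0.07598 / 0.03350 = 2.2681
β_Ulmer = 0.06431 / 0.03350 = 1.9197
β_P = Σ w_i β_i = 0.27×0.4203 + 0.11×0.7024 + 0.33×2.2681 + 0.29×1.9197 = 1.4959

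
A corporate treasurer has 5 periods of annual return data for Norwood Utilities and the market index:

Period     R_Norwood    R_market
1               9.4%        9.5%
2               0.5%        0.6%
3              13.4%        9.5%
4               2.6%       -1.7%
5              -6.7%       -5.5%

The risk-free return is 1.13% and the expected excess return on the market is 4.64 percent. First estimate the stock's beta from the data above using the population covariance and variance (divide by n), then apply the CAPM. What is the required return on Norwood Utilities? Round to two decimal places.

6.24%

Mean R_i = (9.4 + 0.5 + 13.4 + 2.6 − 6.7) / 5 = 3.8400%
Mean R_m = (9.5 + 0.6 + 9.5 − 1.7 − 5.5) / 5 = 2.4800%
Σ(R_i − R̄_i)(R_m − R̄_m) = 201.7140  ⇒  Cov = 201.7140 / 5 = 40.3428
Σ(R_m − R̄_m)² = 183.2480  ⇒  Var(R_m) = 183.2480 / 5 = 36.6496
β = Cov / Var(R_m) = 40.3428 / 36.6496 = 1.1008
E(R) = R_f + β × MRP = 1.13% + 1.1008 × 4.64% = 6.24%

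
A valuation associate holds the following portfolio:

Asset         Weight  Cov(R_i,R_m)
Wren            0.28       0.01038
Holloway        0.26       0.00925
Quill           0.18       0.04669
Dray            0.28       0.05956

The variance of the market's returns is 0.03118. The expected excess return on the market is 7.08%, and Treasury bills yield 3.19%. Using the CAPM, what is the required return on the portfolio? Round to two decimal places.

10.09%

β_Wren = 0.01038 / 0.03118 = 0.3329
β_Holloway = 0.00925 / 0.03118 = 0.2967
β_Quill = 0.04669 / 0.03118 = 1.4974
β_Dray = 0.05956 / 0.03118 = 1.9102
β_P = Σ w_i β_i = 0.28×0.3329 + 0.26×0.2967 + 0.18×1.4974 + 0.28×1.9102 = 0.9747
E(R_P) = R_f + β_P × MRP = 3.19% + 0.9747 × 7.08% = 10.09%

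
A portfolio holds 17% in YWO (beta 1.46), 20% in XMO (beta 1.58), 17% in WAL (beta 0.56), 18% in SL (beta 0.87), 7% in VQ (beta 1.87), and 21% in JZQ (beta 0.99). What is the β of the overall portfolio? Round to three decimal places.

β_P = Σ w_i β_i = 0.17×1.46 + 0.20×1.58 + 0.17×0.56 + 0.18×0.87 + 0.07×1.87 + 0.21×0.99 = 1.1548

1.155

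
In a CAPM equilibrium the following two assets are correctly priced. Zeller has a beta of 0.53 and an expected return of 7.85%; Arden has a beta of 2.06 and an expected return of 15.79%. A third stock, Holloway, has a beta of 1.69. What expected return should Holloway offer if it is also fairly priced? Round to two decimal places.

MRP (SML slope) = (15.79% − 7.85%) / (2.06 − 0.53) = 7.94% / 1.53 = 5.1895%
R_f (intercept) = 7.85% − 0.53 × 5.1895% = 5.0996%
E(R_Holloway) = R_f + β × MRP = 5.0996% + 1.69 × 5.1895% = 13.87%

13.87%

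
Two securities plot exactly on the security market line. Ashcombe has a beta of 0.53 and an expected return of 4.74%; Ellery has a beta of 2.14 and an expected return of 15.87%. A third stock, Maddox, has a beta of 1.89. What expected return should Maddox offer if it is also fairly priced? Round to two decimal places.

MRP (SML slope) = (15.87% − 4.74%) / (2.14 − 0.53) = 11.13% / 1.61 = 6.9130%
R_f (intercept) = 4.74% − 0.53 × 6.9130% = 1.0761%
E(R_Maddox) = R_f + β × MRP = 1.0761% + 1.89 × 6.9130% = 14.14%

14.14%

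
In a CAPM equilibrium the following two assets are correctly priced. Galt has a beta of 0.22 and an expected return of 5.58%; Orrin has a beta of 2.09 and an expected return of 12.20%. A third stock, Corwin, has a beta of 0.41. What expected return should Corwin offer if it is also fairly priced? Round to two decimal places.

6.25%

MRP (SML slope) = (12.20% − 5.58%) / (2.09 − 0.22) = 6.62% / 1.87 = 3.5401%
R_f (intercept) = 5.58% − 0.22 × 3.5401% = 4.8012%
E(R_Corwin) = R_f + β × MRP = 4.8012% + 0.41 × 3.5401% = 6.25%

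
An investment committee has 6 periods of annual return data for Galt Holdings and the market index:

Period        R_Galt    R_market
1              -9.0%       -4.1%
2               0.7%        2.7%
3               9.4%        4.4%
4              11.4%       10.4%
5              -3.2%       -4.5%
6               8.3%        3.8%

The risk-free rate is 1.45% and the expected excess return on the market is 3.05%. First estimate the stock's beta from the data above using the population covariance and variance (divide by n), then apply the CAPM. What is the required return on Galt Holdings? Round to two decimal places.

5.42%

Mean R_i = (-9.0 + 0.7 + 9.4 + 11.4 − 3.2 + 8.3) / 6 = 2.9333%
Mean R_m = (-4.1 + 2.7 + 4.4 + 10.4 − 4.5 + 3.8) / 6 = 2.1167%
Σ(R_i − R̄_i)(R_m − R̄_m) = 207.3967  ⇒  Cov = 207.3967 / 6 = 34.5661
Σ(R_m − R̄_m)² = 159.4283  ⇒  Var(R_m) = 159.4283 / 6 = 26.5714
β = Cov / Var(R_m) = 34.5661 / 26.5714 = 1.3009
E(R) = R_f + β × MRP = 1.45% + 1.3009 × 3.05% = 5.42%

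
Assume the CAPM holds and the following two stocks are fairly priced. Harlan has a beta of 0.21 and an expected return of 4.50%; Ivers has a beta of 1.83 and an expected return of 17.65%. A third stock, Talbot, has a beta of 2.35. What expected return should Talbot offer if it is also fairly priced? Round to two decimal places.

21.87%

MRP (SML slope) = (17.65% − 4.50%) / (1.83 − 0.21) = 13.15% / 1.62 = 8.1173%
R_f (intercept) = 4.50% − 0.21 × 8.1173% = 2.7954%
E(R_Talbot) = R_f + β × MRP = 2.7954% + 2.35 × 8.1173% = 21.87%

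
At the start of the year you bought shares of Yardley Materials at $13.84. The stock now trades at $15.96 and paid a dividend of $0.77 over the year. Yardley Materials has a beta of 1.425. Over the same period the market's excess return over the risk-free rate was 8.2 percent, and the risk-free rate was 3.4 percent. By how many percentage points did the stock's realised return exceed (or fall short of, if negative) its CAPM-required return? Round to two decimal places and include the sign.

+5.80%

Realised HPR = (P1 + D1 − P0) / P0 = (15.96 + 0.77 − 13.84) / 13.84 = 2.89 / 13.84 = 20.8815%
CAPM required = R_f + β·MRP = 3.4% + 1.425 × 8.2% = 15.0850%
α = realised − required = 20.8815% − 15.0850% = +5.80%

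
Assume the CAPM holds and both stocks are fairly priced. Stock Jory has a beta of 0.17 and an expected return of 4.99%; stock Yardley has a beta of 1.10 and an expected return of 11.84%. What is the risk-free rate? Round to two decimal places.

3.74%

Both satisfy E(R) = R_f + β·MRP, so the slope of the SML is
MRP = (11.84% − 4.99%) / (1.10 − 0.17) = 6.85% / 0.93 = 7.3656%
R_f = E(R_Jory) − β_Jory·MRP = 4.99% − 0.17 × 7.3656% = 3.7378%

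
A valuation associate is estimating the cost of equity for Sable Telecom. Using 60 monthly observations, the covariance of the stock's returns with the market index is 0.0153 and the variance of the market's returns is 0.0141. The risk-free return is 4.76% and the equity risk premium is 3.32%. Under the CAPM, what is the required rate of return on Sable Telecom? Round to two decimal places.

β = Cov(R_i, R_m) / Var(R_m) = 0.0153 / 0.0141 = 1.0851
E(R) = R_f + β × MRP = 4.76% + 1.0851 × 3.32% = 8.36%

8.36%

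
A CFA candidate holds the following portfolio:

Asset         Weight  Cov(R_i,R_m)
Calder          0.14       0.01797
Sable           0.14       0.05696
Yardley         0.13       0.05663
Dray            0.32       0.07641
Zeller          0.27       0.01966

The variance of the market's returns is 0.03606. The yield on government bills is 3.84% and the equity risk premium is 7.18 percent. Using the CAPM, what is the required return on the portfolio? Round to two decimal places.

13.32%

β_Calder = 0.01797 / 0.03606 = 0.4983
β_Sable = 0.05696 / 0.03606 = 1.5796
β_Yardley = 0.05663 / 0.03606 = 1.5704
β_Dray = 0.07641 / 0.03606 = 2.1190
β_Zeller = 0.01966 / 0.03606 = 0.5452
β_P = Σ w_i β_i = 0.14×0.4983 + 0.14×1.5796 + 0.13×1.5704 + 0.32×2.1190 + 0.27×0.5452 = 1.3203
E(R_P) = R_f + β_P × MRP = 3.84% + 1.3203 × 7.18% = 13.32%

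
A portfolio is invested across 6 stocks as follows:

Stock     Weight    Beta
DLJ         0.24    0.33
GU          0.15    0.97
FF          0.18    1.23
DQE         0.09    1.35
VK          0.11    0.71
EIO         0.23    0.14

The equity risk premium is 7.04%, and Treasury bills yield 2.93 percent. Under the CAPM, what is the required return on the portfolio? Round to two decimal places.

7.70%

β_P = Σ w_i β_i = 0.24×0.33 + 0.15×0.97 + 0.18×1.23 + 0.09×1.35 + 0.11×0.71 + 0.23×0.14 = 0.6779
E(R_P) = R_f + β_P × MRP = 2.93% + 0.6779 × 7.04% = 7.70%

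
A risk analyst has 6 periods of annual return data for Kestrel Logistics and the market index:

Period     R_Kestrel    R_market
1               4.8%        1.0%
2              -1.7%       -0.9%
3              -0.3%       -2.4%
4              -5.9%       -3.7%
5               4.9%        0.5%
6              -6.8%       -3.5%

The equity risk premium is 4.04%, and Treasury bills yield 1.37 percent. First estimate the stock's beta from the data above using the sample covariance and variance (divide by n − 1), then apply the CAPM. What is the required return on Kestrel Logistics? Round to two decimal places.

10.87%

Mean R_i = (4.8 − 1.7 − 0.3 − 5.9 + 4.9 − 6.8) / 6 = -0.8333%
Mean R_m = (1.0 − 0.9 − 2.4 − 3.7 + 0.5 − 3.5) / 6 = -1.5000%
Σ(R_i − R̄_i)(R_m − R̄_m) = 47.6300  ⇒  Cov = 47.6300 / 5 = 9.5260
Σ(R_m − R̄_m)² = 20.2600  ⇒  Var(R_m) = 20.2600 / 5 = 4.0520
β = Cov / Var(R_m) = 9.5260 / 4.0520 = 2.3509
E(R) = R_f + β × MRP = 1.37% + 2.3509 × 4.04% = 10.87%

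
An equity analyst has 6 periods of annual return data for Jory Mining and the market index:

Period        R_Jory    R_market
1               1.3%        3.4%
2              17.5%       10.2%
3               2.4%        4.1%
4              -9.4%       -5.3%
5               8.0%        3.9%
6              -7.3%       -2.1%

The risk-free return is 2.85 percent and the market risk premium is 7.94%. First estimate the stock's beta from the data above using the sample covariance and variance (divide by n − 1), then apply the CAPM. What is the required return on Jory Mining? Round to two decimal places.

Mean R_i = (1.3 + 17.5 + 2.4 − 9.4 + 8.0 − 7.3) / 6 = 2.0833%
Mean R_m = (3.4 + 10.2 + 4.1 − 5.3 + 3.9 − 2.1) / 6 = 2.3667%
Σ(R_i − R̄_i)(R_m − R̄_m) = 259.5267  ⇒  Cov = 259.5267 / 5 = 51.9053
Σ(R_m − R̄_m)² = 146.5133  ⇒  Var(R_m) = 146.5133 / 5 = 29.3027
β = Cov / Var(R_m) = 51.9053 / 29.3027 = 1.7713
E(R) = R_f + β × MRP = 2.85% + 1.7713 × 7.94% = 16.91%

16.91%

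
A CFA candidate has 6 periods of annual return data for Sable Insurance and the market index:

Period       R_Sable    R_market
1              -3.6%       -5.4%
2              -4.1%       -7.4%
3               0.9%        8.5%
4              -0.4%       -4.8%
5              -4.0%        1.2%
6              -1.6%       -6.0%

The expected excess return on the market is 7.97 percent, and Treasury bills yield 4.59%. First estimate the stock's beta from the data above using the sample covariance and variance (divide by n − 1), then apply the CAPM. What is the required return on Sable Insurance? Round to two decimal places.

6.08%

Mean R_i = (-3.6 − 4.1 + 0.9 − 0.4 − 4.0 − 1.6) / 6 = -2.1333%
Mean R_m = (-5.4 − 7.4 + 8.5 − 4.8 + 1.2 − 6.0) / 6 = -2.3167%
Σ(R_i − R̄_i)(R_m − R̄_m) = 34.4967  ⇒  Cov = 34.4967 / 5 = 6.8993
Σ(R_m − R̄_m)² = 184.4483  ⇒  Var(R_m) = 184.4483 / 5 = 36.8897
β = Cov / Var(R_m) = 6.8993 / 36.8897 = 0.1870
E(R) = R_f + β × MRP = 4.59% + 0.1870 × 7.97% = 6.08%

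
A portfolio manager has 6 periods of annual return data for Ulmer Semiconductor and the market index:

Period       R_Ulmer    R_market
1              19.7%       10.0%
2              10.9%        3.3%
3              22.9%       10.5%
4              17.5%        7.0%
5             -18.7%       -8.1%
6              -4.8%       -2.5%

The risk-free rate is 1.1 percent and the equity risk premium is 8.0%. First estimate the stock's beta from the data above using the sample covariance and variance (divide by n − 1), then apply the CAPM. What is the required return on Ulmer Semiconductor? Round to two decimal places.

18.60%

Mean R_i = (19.7 + 10.9 + 22.9 + 17.5 − 18.7 − 4.8) / 6 = 7.9167%
Mean R_m = (10.0 + 3.3 + 10.5 + 7.0 − 8.1 − 2.5) / 6 = 3.3667%
Σ(R_i − R̄_i)(R_m − R̄_m) = 599.4733  ⇒  Cov = 599.4733 / 5 = 119.8947
Σ(R_m − R̄_m)² = 273.9933  ⇒  Var(R_m) = 273.9933 / 5 = 54.7987
β = Cov / Var(R_m) = 119.8947 / 54.7987 = 2.1879
E(R) = R_f + β × MRP = 1.1% + 2.1879 × 8.0% = 18.60%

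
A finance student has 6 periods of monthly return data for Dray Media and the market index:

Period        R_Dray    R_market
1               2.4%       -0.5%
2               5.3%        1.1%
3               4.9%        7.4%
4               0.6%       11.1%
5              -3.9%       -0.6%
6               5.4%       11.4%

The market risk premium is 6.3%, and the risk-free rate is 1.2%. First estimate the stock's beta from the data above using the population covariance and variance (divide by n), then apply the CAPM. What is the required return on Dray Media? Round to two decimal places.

2.70%

Mean R_i = (2.4 + 5.3 + 4.9 + 0.6 − 3.9 + 5.4) / 6 = 2.4500%
Mean R_m = (-0.5 + 1.1 + 7.4 + 11.1 − 0.6 + 11.4) / 6 = 4.9833%
Σ(R_i − R̄_i)(R_m − R̄_m) = 38.1950  ⇒  Cov = 38.1950 / 6 = 6.3658
Σ(R_m − R̄_m)² = 160.7483  ⇒  Var(R_m) = 160.7483 / 6 = 26.7914
β = Cov / Var(R_m) = 6.3658 / 26.7914 = 0.2376
E(R) = R_f + β × MRP = 1.2% + 0.2376 × 6.3% = 2.70%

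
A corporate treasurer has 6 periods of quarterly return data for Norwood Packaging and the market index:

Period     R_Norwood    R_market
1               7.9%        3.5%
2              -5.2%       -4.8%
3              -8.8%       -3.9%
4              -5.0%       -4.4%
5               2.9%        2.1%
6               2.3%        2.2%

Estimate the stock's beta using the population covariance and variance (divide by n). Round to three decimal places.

1.543

Mean R_i = (7.9 − 5.2 − 8.8 − 5.0 + 2.9 + 2.3) / 6 = -0.9833%
Mean R_m = (3.5 − 4.8 − 3.9 − 4.4 + 2.1 + 2.2) / 6 = -0.8833%
Σ(R_i − R̄_i)(R_m − R̄_m) = 114.8683  ⇒  Cov = 114.8683 / 6 = 19.1447
Σ(R_m − R̄_m)² = 74.4283  ⇒  Var(R_m) = 74.4283 / 6 = 12.4047
β = Cov / Var(R_m) = 19.1447 / 12.4047 = 1.5433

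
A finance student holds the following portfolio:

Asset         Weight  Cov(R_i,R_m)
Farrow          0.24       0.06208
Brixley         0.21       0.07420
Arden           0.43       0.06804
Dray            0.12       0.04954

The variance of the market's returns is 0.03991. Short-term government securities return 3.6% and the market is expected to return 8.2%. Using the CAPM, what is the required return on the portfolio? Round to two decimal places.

β_Farrow = 0.06208 / 0.03991 = 1.5555
β_Brixley = 0.07420 / 0.03991 = 1.8592
β_Arden = 0.06804 / 0.03991 = 1.7048
β_Dray = 0.04954 / 0.03991 = 1.2413
β_P = Σ w_i β_i = 0.24×1.5555 + 0.21×1.8592 + 0.43×1.7048 + 0.12×1.2413 = 1.6458
MRP = 8.2% − 3.6% = 4.60%
E(R_P) = R_f + β_P × MRP = 3.6% + 1.6458 × 4.6% = 11.17%

11.17%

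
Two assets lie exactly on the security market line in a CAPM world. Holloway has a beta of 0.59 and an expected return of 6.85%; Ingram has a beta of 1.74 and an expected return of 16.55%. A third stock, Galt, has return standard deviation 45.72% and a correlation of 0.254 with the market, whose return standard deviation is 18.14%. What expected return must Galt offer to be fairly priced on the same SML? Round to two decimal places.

7.27%

MRP = (16.55% − 6.85%) / (1.74 − 0.59) = 8.4348%
R_f = 6.85% − 0.59 × 8.4348% = 1.8735%
β_Galt = ρ·σ_i/σ_m = 0.254 × 45.72 / 18.14 = 0.6402
E(R_Galt) = R_f + β × MRP = 1.8735% + 0.6402 × 8.4348% = 7.27%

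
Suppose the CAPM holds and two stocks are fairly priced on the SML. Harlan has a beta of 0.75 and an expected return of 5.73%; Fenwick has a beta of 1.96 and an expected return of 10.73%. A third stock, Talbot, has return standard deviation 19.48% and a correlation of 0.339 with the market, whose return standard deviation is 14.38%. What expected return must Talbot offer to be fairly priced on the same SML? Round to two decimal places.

MRP = (10.73% − 5.73%) / (1.96 − 0.75) = 4.1322%
R_f = 5.73% − 0.75 × 4.1322% = 2.6309%
β_Talbot = ρ·σ_i/σ_m = 0.339 × 19.48 / 14.38 = 0.4592
E(R_Talbot) = R_f + β × MRP = 2.6309% + 0.4592 × 4.1322% = 4.53%

4.53%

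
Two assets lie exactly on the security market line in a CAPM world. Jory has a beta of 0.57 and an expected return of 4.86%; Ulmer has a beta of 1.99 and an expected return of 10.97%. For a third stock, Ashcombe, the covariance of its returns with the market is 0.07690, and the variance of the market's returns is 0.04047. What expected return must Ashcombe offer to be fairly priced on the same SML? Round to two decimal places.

MRP = (10.97% − 4.86%) / (1.99 − 0.57) = 4.3028%
R_f = 4.86% − 0.57 × 4.3028% = 2.4074%
β_Ashcombe = Cov / Var(R_m) = 0.07690 / 0.04047 = 1.9002
E(R_Ashcombe) = R_f + β × MRP = 2.4074% + 1.9002 × 4.3028% = 10.58%

10.58%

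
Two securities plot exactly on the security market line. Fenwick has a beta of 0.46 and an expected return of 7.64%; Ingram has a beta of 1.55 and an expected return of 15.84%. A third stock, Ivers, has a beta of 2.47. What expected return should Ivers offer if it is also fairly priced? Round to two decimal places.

MRP (SML slope) = (15.84% − 7.64%) / (1.55 − 0.46) = 8.20% / 1.09 = 7.5229%
R_f (intercept) = 7.64% − 0.46 × 7.5229% = 4.1795%
E(R_Ivers) = R_f + β × MRP = 4.1795% + 2.47 × 7.5229% = 22.76%

22.76%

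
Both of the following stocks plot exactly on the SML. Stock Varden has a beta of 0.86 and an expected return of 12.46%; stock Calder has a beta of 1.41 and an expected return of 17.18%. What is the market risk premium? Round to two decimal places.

8.58%

Both satisfy E(R) = R_f + β·MRP, so the slope of the SML is
MRP = (17.18% − 12.46%) / (1.41 − 0.86) = 4.72% / 0.55 = 8.5818%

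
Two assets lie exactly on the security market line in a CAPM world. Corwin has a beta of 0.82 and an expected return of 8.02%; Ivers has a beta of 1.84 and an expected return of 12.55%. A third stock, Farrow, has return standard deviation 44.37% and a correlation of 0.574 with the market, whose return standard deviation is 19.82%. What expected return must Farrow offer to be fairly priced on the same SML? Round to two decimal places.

MRP = (12.55% − 8.02%) / (1.84 − 0.82) = 4.4412%
R_f = 8.02% − 0.82 × 4.4412% = 4.3782%
β_Farrow = ρ·σ_i/σ_m = 0.574 × 44.37 / 19.82 = 1.2850
E(R_Farrow) = R_f + β × MRP = 4.3782% + 1.2850 × 4.4412% = 10.09%

10.09%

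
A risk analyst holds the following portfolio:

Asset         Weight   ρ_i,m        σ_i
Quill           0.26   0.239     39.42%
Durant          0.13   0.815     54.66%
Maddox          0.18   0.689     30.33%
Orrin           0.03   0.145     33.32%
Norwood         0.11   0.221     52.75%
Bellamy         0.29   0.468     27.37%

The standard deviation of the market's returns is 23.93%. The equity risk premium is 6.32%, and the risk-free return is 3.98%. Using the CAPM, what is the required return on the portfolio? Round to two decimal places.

8.51%

β_Quill = 0.239 × 39.42% / 23.93% = 0.3937
β_Durant = 0.815 × 54.66% / 23.93% = 1.8616
β_Maddox = 0.689 × 30.33% / 23.93% = 0.8733
β_Orrin = 0.145 × 33.32% / 23.93% = 0.2019
β_Norwood = 0.221 × 52.75% / 23.93% = 0.4872
β_Bellamy = 0.468 × 27.37% / 23.93% = 0.5353
β_P = Σ w_i β_i = 0.26×0.3937 + 0.13×1.8616 + 0.18×0.8733 + 0.03×0.2019 + 0.11×0.4872 + 0.29×0.5353 = 0.7165
E(R_P) = R_f + β_P × MRP = 3.98% + 0.7165 × 6.32% = 8.51%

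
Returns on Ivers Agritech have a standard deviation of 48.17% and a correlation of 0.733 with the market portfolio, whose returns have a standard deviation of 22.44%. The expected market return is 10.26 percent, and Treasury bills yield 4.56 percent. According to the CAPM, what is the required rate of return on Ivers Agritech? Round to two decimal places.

β = ρ × σ_i / σ_m = 0.733 × 48.17% / 22.44% = 1.5735
MRP = 10.26% − 4.56% = 5.70%
E(R) = 4.56% + 1.5735 × 5.70% = 13.53%

13.53%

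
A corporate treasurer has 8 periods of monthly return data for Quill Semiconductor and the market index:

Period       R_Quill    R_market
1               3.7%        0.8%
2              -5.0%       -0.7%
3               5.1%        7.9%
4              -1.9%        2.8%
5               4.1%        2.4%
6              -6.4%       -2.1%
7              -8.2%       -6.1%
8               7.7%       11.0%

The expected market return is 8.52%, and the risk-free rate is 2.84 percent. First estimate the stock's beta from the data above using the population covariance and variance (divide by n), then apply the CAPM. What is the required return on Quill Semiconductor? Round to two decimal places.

8.34%

Mean R_i = (3.7 − 5.0 + 5.1 − 1.9 + 4.1 − 6.4 − 8.2 + 7.7) / 8 = -0.1125%
Mean R_m = (0.8 − 0.7 + 7.9 + 2.8 + 2.4 − 2.1 − 6.1 + 11.0) / 8 = 2.0000%
Σ(R_i − R̄_i)(R_m − R̄_m) = 201.2300  ⇒  Cov = 201.2300 / 8 = 25.1538
Σ(R_m − R̄_m)² = 207.7600  ⇒  Var(R_m) = 207.7600 / 8 = 25.9700
β = Cov / Var(R_m) = 25.1538 / 25.9700 = 0.9686
MRP = 8.52% − 2.84% = 5.68%
E(R) = R_f + β × MRP = 2.84% + 0.9686 × 5.68% = 8.34%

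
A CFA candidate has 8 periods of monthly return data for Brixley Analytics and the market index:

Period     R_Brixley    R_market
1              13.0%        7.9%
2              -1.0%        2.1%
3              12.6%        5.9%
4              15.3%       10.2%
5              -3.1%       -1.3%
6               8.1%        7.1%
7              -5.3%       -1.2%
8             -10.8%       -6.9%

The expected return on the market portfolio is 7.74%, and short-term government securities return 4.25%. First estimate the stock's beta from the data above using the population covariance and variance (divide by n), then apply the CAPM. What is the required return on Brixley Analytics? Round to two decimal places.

Mean R_i = (13.0 − 1.0 + 12.6 + 15.3 − 3.1 + 8.1 − 5.3 − 10.8) / 8 = 3.6000%
Mean R_m = (7.9 + 2.1 + 5.9 + 10.2 − 1.3 + 7.1 − 1.2 − 6.9) / 8 = 2.9750%
Σ(R_i − R̄_i)(R_m − R̄_m) = 387.7400  ⇒  Cov = 387.7400 / 8 = 48.4675
Σ(R_m − R̄_m)² = 236.0150  ⇒  Var(R_m) = 236.0150 / 8 = 29.5019
β = Cov / Var(R_m) = 48.4675 / 29.5019 = 1.6429
MRP = 7.74% − 4.25% = 3.49%
E(R) = R_f + β × MRP = 4.25% + 1.6429 × 3.49% = 9.98%

9.98%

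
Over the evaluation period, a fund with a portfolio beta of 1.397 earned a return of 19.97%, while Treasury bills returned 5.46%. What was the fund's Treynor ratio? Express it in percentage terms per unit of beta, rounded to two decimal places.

Treynor = (R_P − R_f) / β_P = (19.97% − 5.46%) / 1.3970 = 14.51% / 1.3970 = 10.39%

10.39%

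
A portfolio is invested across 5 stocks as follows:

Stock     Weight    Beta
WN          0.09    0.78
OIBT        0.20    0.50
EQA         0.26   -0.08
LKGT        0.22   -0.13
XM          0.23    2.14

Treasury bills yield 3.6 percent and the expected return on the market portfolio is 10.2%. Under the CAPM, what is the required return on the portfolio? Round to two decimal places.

β_P = Σ w_i β_i = 0.09×0.78 + 0.20×0.50 + 0.26×-0.08 + 0.22×-0.13 + 0.23×2.14 = 0.6130
MRP = 10.2% − 3.6% = 6.60%
E(R_P) = R_f + β_P × MRP = 3.6% + 0.6130 × 6.6% = 7.65%

7.65%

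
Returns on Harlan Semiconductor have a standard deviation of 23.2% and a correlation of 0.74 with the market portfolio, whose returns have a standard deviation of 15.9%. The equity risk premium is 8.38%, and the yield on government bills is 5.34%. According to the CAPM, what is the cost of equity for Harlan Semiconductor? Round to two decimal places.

14.39%

β = ρ × σ_i / σ_m = 0.74 × 23.2% / 15.9% = 1.0797
E(R) = 5.34% + 1.0797 × 8.38% = 14.39%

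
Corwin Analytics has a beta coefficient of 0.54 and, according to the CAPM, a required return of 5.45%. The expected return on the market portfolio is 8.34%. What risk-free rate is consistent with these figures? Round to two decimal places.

2.06%

E(R) = R_f + β(E(R_m) − R_f) = R_f(1 − β) + β·E(R_m)
5.45% = R_f × (1 − 0.54) + 0.54 × 8.34%
5.45% = R_f × 0.46 + 4.5036%
R_f = (5.45% − 4.5036%) / 0.46 = 2.06%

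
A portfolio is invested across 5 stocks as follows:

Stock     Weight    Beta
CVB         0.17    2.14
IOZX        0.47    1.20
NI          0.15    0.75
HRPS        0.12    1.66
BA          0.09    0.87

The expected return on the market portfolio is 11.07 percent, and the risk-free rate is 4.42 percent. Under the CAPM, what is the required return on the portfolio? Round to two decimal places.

β_P = Σ w_i β_i = 0.17×2.14 + 0.47×1.20 + 0.15×0.75 + 0.12×1.66 + 0.09×0.87 = 1.3178
MRP = 11.07% − 4.42% = 6.65%
E(R_P) = R_f + β_P × MRP = 4.42% + 1.3178 × 6.65% = 13.18%

13.18%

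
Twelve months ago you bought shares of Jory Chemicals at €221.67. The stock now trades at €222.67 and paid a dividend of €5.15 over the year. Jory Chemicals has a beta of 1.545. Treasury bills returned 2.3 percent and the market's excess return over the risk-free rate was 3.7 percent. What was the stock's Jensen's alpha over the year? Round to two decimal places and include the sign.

-5.24%

Realised HPR = (P1 + D1 − P0) / P0 = (222.67 + 5.15 − 221.67) / 221.67 = 6.15 / 221.67 = 2.7744%
CAPM required = R_f + β·MRP = 2.3% + 1.545 × 3.7% = 8.0165%
α = realised − required = 2.7744% − 8.0165% = -5.24%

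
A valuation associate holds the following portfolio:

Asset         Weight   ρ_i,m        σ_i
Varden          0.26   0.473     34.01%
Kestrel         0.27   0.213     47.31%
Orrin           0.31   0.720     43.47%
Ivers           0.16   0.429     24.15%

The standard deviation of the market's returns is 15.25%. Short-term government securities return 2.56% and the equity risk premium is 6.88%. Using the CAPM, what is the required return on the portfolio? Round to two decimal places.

10.80%

β_Varden = 0.473 × 34.01% / 15.25% = 1.0549
β_Kestrel = 0.213 × 47.31% / 15.25% = 0.6608
β_Orrin = 0.720 × 43.47% / 15.25% = 2.0524
β_Ivers = 0.429 × 24.15% / 15.25% = 0.6794
β_P = Σ w_i β_i = 0.26×1.0549 + 0.27×0.6608 + 0.31×2.0524 + 0.16×0.6794 = 1.1976
E(R_P) = R_f + β_P × MRP = 2.56% + 1.1976 × 6.88% = 10.80%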